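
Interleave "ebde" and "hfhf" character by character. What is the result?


Interleaving "ebde" and "hfhf":
  Position 0: 'e' from first, 'h' from second => "eh"
  Position 1: 'b' from first, 'f' from second => "bf"
  Position 2: 'd' from first, 'h' from second => "dh"
  Position 3: 'e' from first, 'f' from second => "ef"
Result: ehbfdhef

ehbfdhef


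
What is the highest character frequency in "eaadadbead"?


Input: eaadadbead
Character counts:
  'a': 4
  'b': 1
  'd': 3
  'e': 2
Maximum frequency: 4

4


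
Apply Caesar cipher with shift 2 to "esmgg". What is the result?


Caesar cipher: shift "esmgg" by 2
  'e' (pos 4) + 2 = pos 6 = 'g'
  's' (pos 18) + 2 = pos 20 = 'u'
  'm' (pos 12) + 2 = pos 14 = 'o'
  'g' (pos 6) + 2 = pos 8 = 'i'
  'g' (pos 6) + 2 = pos 8 = 'i'
Result: guoii

guoii


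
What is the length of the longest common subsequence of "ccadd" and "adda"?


LCS of "ccadd" and "adda"
DP table:
           a    d    d    a
      0    0    0    0    0
  c   0    0    0    0    0
  c   0    0    0    0    0
  a   0    1    1    1    1
  d   0    1    2    2    2
  d   0    1    2    3    3
LCS length = dp[5][4] = 3

3


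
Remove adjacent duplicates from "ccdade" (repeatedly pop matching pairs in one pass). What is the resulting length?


Input: ccdade
Stack-based adjacent duplicate removal:
  Read 'c': push. Stack: c
  Read 'c': matches stack top 'c' => pop. Stack: (empty)
  Read 'd': push. Stack: d
  Read 'a': push. Stack: da
  Read 'd': push. Stack: dad
  Read 'e': push. Stack: dade
Final stack: "dade" (length 4)

4


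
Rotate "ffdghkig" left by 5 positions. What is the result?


Input: "ffdghkig", rotate left by 5
First 5 characters: "ffdgh"
Remaining characters: "kig"
Concatenate remaining + first: "kig" + "ffdgh" = "kigffdgh"

kigffdgh


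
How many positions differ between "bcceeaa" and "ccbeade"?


Comparing "bcceeaa" and "ccbeade" position by position:
  Position 0: 'b' vs 'c' => DIFFER
  Position 1: 'c' vs 'c' => same
  Position 2: 'c' vs 'b' => DIFFER
  Position 3: 'e' vs 'e' => same
  Position 4: 'e' vs 'a' => DIFFER
  Position 5: 'a' vs 'd' => DIFFER
  Position 6: 'a' vs 'e' => DIFFER
Positions that differ: 5

5


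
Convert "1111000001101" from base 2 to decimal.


Input: "1111000001101" in base 2
Positional expansion:
  Digit '1' (value 1) x 2^12 = 4096
  Digit '1' (value 1) x 2^11 = 2048
  Digit '1' (value 1) x 2^10 = 1024
  Digit '1' (value 1) x 2^9 = 512
  Digit '0' (value 0) x 2^8 = 0
  Digit '0' (value 0) x 2^7 = 0
  Digit '0' (value 0) x 2^6 = 0
  Digit '0' (value 0) x 2^5 = 0
  Digit '0' (value 0) x 2^4 = 0
  Digit '1' (value 1) x 2^3 = 8
  Digit '1' (value 1) x 2^2 = 4
  Digit '0' (value 0) x 2^1 = 0
  Digit '1' (value 1) x 2^0 = 1
Sum = 7693

7693


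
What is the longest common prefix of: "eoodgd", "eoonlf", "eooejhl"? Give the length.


Words: eoodgd, eoonlf, eooejhl
  Position 0: all 'e' => match
  Position 1: all 'o' => match
  Position 2: all 'o' => match
  Position 3: ('d', 'n', 'e') => mismatch, stop
LCP = "eoo" (length 3)

3


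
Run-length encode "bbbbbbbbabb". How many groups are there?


Input: bbbbbbbbabb
Scanning for consecutive runs:
  Group 1: 'b' x 8 (positions 0-7)
  Group 2: 'a' x 1 (positions 8-8)
  Group 3: 'b' x 2 (positions 9-10)
Total groups: 3

3


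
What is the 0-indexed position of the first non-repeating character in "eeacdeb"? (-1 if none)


Input: eeacdeb
Character frequencies:
  'a': 1
  'b': 1
  'c': 1
  'd': 1
  'e': 3
Scanning left to right for freq == 1:
  Position 0 ('e'): freq=3, skip
  Position 1 ('e'): freq=3, skip
  Position 2 ('a'): unique! => answer = 2

2


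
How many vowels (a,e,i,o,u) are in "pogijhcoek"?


Input: pogijhcoek
Checking each character:
  'p' at position 0: consonant
  'o' at position 1: vowel (running total: 1)
  'g' at position 2: consonant
  'i' at position 3: vowel (running total: 2)
  'j' at position 4: consonant
  'h' at position 5: consonant
  'c' at position 6: consonant
  'o' at position 7: vowel (running total: 3)
  'e' at position 8: vowel (running total: 4)
  'k' at position 9: consonant
Total vowels: 4

4


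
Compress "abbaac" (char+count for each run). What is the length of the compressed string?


Input: abbaac
Runs:
  'a' x 1 => "a1"
  'b' x 2 => "b2"
  'a' x 2 => "a2"
  'c' x 1 => "c1"
Compressed: "a1b2a2c1"
Compressed length: 8

8


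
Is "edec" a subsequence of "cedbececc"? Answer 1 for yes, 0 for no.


Check if "edec" is a subsequence of "cedbececc"
Greedy scan:
  Position 0 ('c'): no match needed
  Position 1 ('e'): matches sub[0] = 'e'
  Position 2 ('d'): matches sub[1] = 'd'
  Position 3 ('b'): no match needed
  Position 4 ('e'): matches sub[2] = 'e'
  Position 5 ('c'): matches sub[3] = 'c'
  Position 6 ('e'): no match needed
  Position 7 ('c'): no match needed
  Position 8 ('c'): no match needed
All 4 characters matched => is a subsequence

1


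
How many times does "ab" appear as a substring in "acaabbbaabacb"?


Searching for "ab" in "acaabbbaabacb"
Scanning each position:
  Position 0: "ac" => no
  Position 1: "ca" => no
  Position 2: "aa" => no
  Position 3: "ab" => MATCH
  Position 4: "bb" => no
  Position 5: "bb" => no
  Position 6: "ba" => no
  Position 7: "aa" => no
  Position 8: "ab" => MATCH
  Position 9: "ba" => no
  Position 10: "ac" => no
  Position 11: "cb" => no
Total occurrences: 2

2


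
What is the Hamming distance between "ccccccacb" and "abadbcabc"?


Comparing "ccccccacb" and "abadbcabc" position by position:
  Position 0: 'c' vs 'a' => differ
  Position 1: 'c' vs 'b' => differ
  Position 2: 'c' vs 'a' => differ
  Position 3: 'c' vs 'd' => differ
  Position 4: 'c' vs 'b' => differ
  Position 5: 'c' vs 'c' => same
  Position 6: 'a' vs 'a' => same
  Position 7: 'c' vs 'b' => differ
  Position 8: 'b' vs 'c' => differ
Total differences (Hamming distance): 7

7


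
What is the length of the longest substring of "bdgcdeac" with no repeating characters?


Input: "bdgcdeac"
Sliding window (track last position of each char):
  Position 0 ('b'): window [0,0] length 1 -- new best
  Position 1 ('d'): window [0,1] length 2 -- new best
  Position 2 ('g'): window [0,2] length 3 -- new best
  Position 3 ('c'): window [0,3] length 4 -- new best
  Position 4 ('d'): repeat (last at 1), move window start to 2
  Position 4 ('d'): window [2,4] length 3
  Position 5 ('e'): window [2,5] length 4
  Position 6 ('a'): window [2,6] length 5 -- new best
  Position 7 ('c'): repeat (last at 3), move window start to 4
  Position 7 ('c'): window [4,7] length 4
Longest substring with no repeats: "gcdea" with length 5

5


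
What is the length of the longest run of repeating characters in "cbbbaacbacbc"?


Input: "cbbbaacbacbc"
Scanning for longest run:
  Position 1 ('b'): new char, reset run to 1
  Position 2 ('b'): continues run of 'b', length=2
  Position 3 ('b'): continues run of 'b', length=3
  Position 4 ('a'): new char, reset run to 1
  Position 5 ('a'): continues run of 'a', length=2
  Position 6 ('c'): new char, reset run to 1
  Position 7 ('b'): new char, reset run to 1
  Position 8 ('a'): new char, reset run to 1
  Position 9 ('c'): new char, reset run to 1
  Position 10 ('b'): new char, reset run to 1
  Position 11 ('c'): new char, reset run to 1
Longest run: 'b' with length 3

3


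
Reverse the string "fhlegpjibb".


Input: fhlegpjibb
Reading characters right to left:
  Position 9: 'b'
  Position 8: 'b'
  Position 7: 'i'
  Position 6: 'j'
  Position 5: 'p'
  Position 4: 'g'
  Position 3: 'e'
  Position 2: 'l'
  Position 1: 'h'
  Position 0: 'f'
Reversed: bbijpgelhf

bbijpgelhf


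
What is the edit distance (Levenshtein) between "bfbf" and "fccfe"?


Computing edit distance: "bfbf" -> "fccfe"
DP table:
           f    c    c    f    e
      0    1    2    3    4    5
  b   1    1    2    3    4    5
  f   2    1    2    3    3    4
  b   3    2    2    3    4    4
  f   4    3    3    3    3    4
Edit distance = dp[4][5] = 4

4


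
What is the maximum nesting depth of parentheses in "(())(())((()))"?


Input: "(())(())((()))"
Tracking depth:
  Position 0 '(': depth becomes 1
  Position 1 '(': depth becomes 2
  Position 2 ')': depth becomes 1
  Position 3 ')': depth becomes 0
  Position 4 '(': depth becomes 1
  Position 5 '(': depth becomes 2
  Position 6 ')': depth becomes 1
  Position 7 ')': depth becomes 0
  Position 8 '(': depth becomes 1
  Position 9 '(': depth becomes 2
  Position 10 '(': depth becomes 3
  Position 11 ')': depth becomes 2
  Position 12 ')': depth becomes 1
  Position 13 ')': depth becomes 0
Maximum depth reached: 3

3


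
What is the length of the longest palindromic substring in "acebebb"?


Input: "acebebb"
Checking substrings for palindromes:
  [2:5] "ebe" (len 3) => palindrome
  [3:6] "beb" (len 3) => palindrome
  [5:7] "bb" (len 2) => palindrome
Longest palindromic substring: "ebe" with length 3

3


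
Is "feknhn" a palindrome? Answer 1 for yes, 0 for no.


Input: feknhn
Reversed: nhnkef
  Compare pos 0 ('f') with pos 5 ('n'): MISMATCH
  Compare pos 1 ('e') with pos 4 ('h'): MISMATCH
  Compare pos 2 ('k') with pos 3 ('n'): MISMATCH
Result: not a palindrome

0


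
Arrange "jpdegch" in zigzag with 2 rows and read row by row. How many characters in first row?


Zigzag "jpdegch" into 2 rows:
Placing characters:
  'j' => row 0
  'p' => row 1
  'd' => row 0
  'e' => row 1
  'g' => row 0
  'c' => row 1
  'h' => row 0
Rows:
  Row 0: "jdgh"
  Row 1: "pec"
First row length: 4

4


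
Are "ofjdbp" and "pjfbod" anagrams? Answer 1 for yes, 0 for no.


Strings: "ofjdbp", "pjfbod"
Sorted first:  bdfjop
Sorted second: bdfjop
Sorted forms match => anagrams

1


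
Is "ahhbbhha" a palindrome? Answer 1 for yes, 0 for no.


Input: ahhbbhha
Reversed: ahhbbhha
  Compare pos 0 ('a') with pos 7 ('a'): match
  Compare pos 1 ('h') with pos 6 ('h'): match
  Compare pos 2 ('h') with pos 5 ('h'): match
  Compare pos 3 ('b') with pos 4 ('b'): match
Result: palindrome

1


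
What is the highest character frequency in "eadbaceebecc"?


Input: eadbaceebecc
Character counts:
  'a': 2
  'b': 2
  'c': 3
  'd': 1
  'e': 4
Maximum frequency: 4

4


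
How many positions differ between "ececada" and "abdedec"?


Comparing "ececada" and "abdedec" position by position:
  Position 0: 'e' vs 'a' => DIFFER
  Position 1: 'c' vs 'b' => DIFFER
  Position 2: 'e' vs 'd' => DIFFER
  Position 3: 'c' vs 'e' => DIFFER
  Position 4: 'a' vs 'd' => DIFFER
  Position 5: 'd' vs 'e' => DIFFER
  Position 6: 'a' vs 'c' => DIFFER
Positions that differ: 7

7


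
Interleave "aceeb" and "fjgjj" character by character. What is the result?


Interleaving "aceeb" and "fjgjj":
  Position 0: 'a' from first, 'f' from second => "af"
  Position 1: 'c' from first, 'j' from second => "cj"
  Position 2: 'e' from first, 'g' from second => "eg"
  Position 3: 'e' from first, 'j' from second => "ej"
  Position 4: 'b' from first, 'j' from second => "bj"
Result: afcjegejbj

afcjegejbj


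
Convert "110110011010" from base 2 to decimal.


Input: "110110011010" in base 2
Positional expansion:
  Digit '1' (value 1) x 2^11 = 2048
  Digit '1' (value 1) x 2^10 = 1024
  Digit '0' (value 0) x 2^9 = 0
  Digit '1' (value 1) x 2^8 = 256
  Digit '1' (value 1) x 2^7 = 128
  Digit '0' (value 0) x 2^6 = 0
  Digit '0' (value 0) x 2^5 = 0
  Digit '1' (value 1) x 2^4 = 16
  Digit '1' (value 1) x 2^3 = 8
  Digit '0' (value 0) x 2^2 = 0
  Digit '1' (value 1) x 2^1 = 2
  Digit '0' (value 0) x 2^0 = 0
Sum = 3482

3482


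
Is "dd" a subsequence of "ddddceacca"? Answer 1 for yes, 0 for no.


Check if "dd" is a subsequence of "ddddceacca"
Greedy scan:
  Position 0 ('d'): matches sub[0] = 'd'
  Position 1 ('d'): matches sub[1] = 'd'
  Position 2 ('d'): no match needed
  Position 3 ('d'): no match needed
  Position 4 ('c'): no match needed
  Position 5 ('e'): no match needed
  Position 6 ('a'): no match needed
  Position 7 ('c'): no match needed
  Position 8 ('c'): no match needed
  Position 9 ('a'): no match needed
All 2 characters matched => is a subsequence

1


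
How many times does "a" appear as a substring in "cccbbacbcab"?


Searching for "a" in "cccbbacbcab"
Scanning each position:
  Position 0: "c" => no
  Position 1: "c" => no
  Position 2: "c" => no
  Position 3: "b" => no
  Position 4: "b" => no
  Position 5: "a" => MATCH
  Position 6: "c" => no
  Position 7: "b" => no
  Position 8: "c" => no
  Position 9: "a" => MATCH
  Position 10: "b" => no
Total occurrences: 2

2


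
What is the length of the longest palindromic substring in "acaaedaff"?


Input: "acaaedaff"
Checking substrings for palindromes:
  [0:3] "aca" (len 3) => palindrome
  [2:4] "aa" (len 2) => palindrome
  [7:9] "ff" (len 2) => palindrome
Longest palindromic substring: "aca" with length 3

3


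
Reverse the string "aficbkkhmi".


Input: aficbkkhmi
Reading characters right to left:
  Position 9: 'i'
  Position 8: 'm'
  Position 7: 'h'
  Position 6: 'k'
  Position 5: 'k'
  Position 4: 'b'
  Position 3: 'c'
  Position 2: 'i'
  Position 1: 'f'
  Position 0: 'a'
Reversed: imhkkbcifa

imhkkbcifa


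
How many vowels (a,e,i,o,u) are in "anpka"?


Input: anpka
Checking each character:
  'a' at position 0: vowel (running total: 1)
  'n' at position 1: consonant
  'p' at position 2: consonant
  'k' at position 3: consonant
  'a' at position 4: vowel (running total: 2)
Total vowels: 2

2


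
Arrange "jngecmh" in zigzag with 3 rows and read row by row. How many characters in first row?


Zigzag "jngecmh" into 3 rows:
Placing characters:
  'j' => row 0
  'n' => row 1
  'g' => row 2
  'e' => row 1
  'c' => row 0
  'm' => row 1
  'h' => row 2
Rows:
  Row 0: "jc"
  Row 1: "nem"
  Row 2: "gh"
First row length: 2

2


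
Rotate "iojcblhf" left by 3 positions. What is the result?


Input: "iojcblhf", rotate left by 3
First 3 characters: "ioj"
Remaining characters: "cblhf"
Concatenate remaining + first: "cblhf" + "ioj" = "cblhfioj"

cblhfioj


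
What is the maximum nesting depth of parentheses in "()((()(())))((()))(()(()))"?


Input: "()((()(())))((()))(()(()))"
Tracking depth:
  Position 0 '(': depth becomes 1
  Position 1 ')': depth becomes 0
  Position 2 '(': depth becomes 1
  Position 3 '(': depth becomes 2
  Position 4 '(': depth becomes 3
  Position 5 ')': depth becomes 2
  Position 6 '(': depth becomes 3
  Position 7 '(': depth becomes 4
  Position 8 ')': depth becomes 3
  Position 9 ')': depth becomes 2
  Position 10 ')': depth becomes 1
  Position 11 ')': depth becomes 0
  Position 12 '(': depth becomes 1
  Position 13 '(': depth becomes 2
  Position 14 '(': depth becomes 3
  Position 15 ')': depth becomes 2
  Position 16 ')': depth becomes 1
  Position 17 ')': depth becomes 0
  Position 18 '(': depth becomes 1
  Position 19 '(': depth becomes 2
  Position 20 ')': depth becomes 1
  Position 21 '(': depth becomes 2
  Position 22 '(': depth becomes 3
  Position 23 ')': depth becomes 2
  Position 24 ')': depth becomes 1
  Position 25 ')': depth becomes 0
Maximum depth reached: 4

4


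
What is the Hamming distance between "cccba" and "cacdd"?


Comparing "cccba" and "cacdd" position by position:
  Position 0: 'c' vs 'c' => same
  Position 1: 'c' vs 'a' => differ
  Position 2: 'c' vs 'c' => same
  Position 3: 'b' vs 'd' => differ
  Position 4: 'a' vs 'd' => differ
Total differences (Hamming distance): 3

3


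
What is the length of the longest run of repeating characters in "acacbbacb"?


Input: "acacbbacb"
Scanning for longest run:
  Position 1 ('c'): new char, reset run to 1
  Position 2 ('a'): new char, reset run to 1
  Position 3 ('c'): new char, reset run to 1
  Position 4 ('b'): new char, reset run to 1
  Position 5 ('b'): continues run of 'b', length=2
  Position 6 ('a'): new char, reset run to 1
  Position 7 ('c'): new char, reset run to 1
  Position 8 ('b'): new char, reset run to 1
Longest run: 'b' with length 2

2


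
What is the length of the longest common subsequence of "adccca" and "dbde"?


LCS of "adccca" and "dbde"
DP table:
           d    b    d    e
      0    0    0    0    0
  a   0    0    0    0    0
  d   0    1    1    1    1
  c   0    1    1    1    1
  c   0    1    1    1    1
  c   0    1    1    1    1
  a   0    1    1    1    1
LCS length = dp[6][4] = 1

1


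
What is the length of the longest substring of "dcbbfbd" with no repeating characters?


Input: "dcbbfbd"
Sliding window (track last position of each char):
  Position 0 ('d'): window [0,0] length 1 -- new best
  Position 1 ('c'): window [0,1] length 2 -- new best
  Position 2 ('b'): window [0,2] length 3 -- new best
  Position 3 ('b'): repeat (last at 2), move window start to 3
  Position 3 ('b'): window [3,3] length 1
  Position 4 ('f'): window [3,4] length 2
  Position 5 ('b'): repeat (last at 3), move window start to 4
  Position 5 ('b'): window [4,5] length 2
  Position 6 ('d'): window [4,6] length 3
Longest substring with no repeats: "dcb" with length 3

3


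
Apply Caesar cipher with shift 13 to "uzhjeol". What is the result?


Caesar cipher: shift "uzhjeol" by 13
  'u' (pos 20) + 13 = pos 7 = 'h'
  'z' (pos 25) + 13 = pos 12 = 'm'
  'h' (pos 7) + 13 = pos 20 = 'u'
  'j' (pos 9) + 13 = pos 22 = 'w'
  'e' (pos 4) + 13 = pos 17 = 'r'
  'o' (pos 14) + 13 = pos 1 = 'b'
  'l' (pos 11) + 13 = pos 24 = 'y'
Result: hmuwrby

hmuwrby


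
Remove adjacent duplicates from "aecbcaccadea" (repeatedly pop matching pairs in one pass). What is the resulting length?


Input: aecbcaccadea
Stack-based adjacent duplicate removal:
  Read 'a': push. Stack: a
  Read 'e': push. Stack: ae
  Read 'c': push. Stack: aec
  Read 'b': push. Stack: aecb
  Read 'c': push. Stack: aecbc
  Read 'a': push. Stack: aecbca
  Read 'c': push. Stack: aecbcac
  Read 'c': matches stack top 'c' => pop. Stack: aecbca
  Read 'a': matches stack top 'a' => pop. Stack: aecbc
  Read 'd': push. Stack: aecbcd
  Read 'e': push. Stack: aecbcde
  Read 'a': push. Stack: aecbcdea
Final stack: "aecbcdea" (length 8)

8


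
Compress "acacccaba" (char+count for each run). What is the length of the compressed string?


Input: acacccaba
Runs:
  'a' x 1 => "a1"
  'c' x 1 => "c1"
  'a' x 1 => "a1"
  'c' x 3 => "c3"
  'a' x 1 => "a1"
  'b' x 1 => "b1"
  'a' x 1 => "a1"
Compressed: "a1c1a1c3a1b1a1"
Compressed length: 14

14


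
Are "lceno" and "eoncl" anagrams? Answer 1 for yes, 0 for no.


Strings: "lceno", "eoncl"
Sorted first:  celno
Sorted second: celno
Sorted forms match => anagrams

1


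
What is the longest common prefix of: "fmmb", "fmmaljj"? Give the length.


Words: fmmb, fmmaljj
  Position 0: all 'f' => match
  Position 1: all 'm' => match
  Position 2: all 'm' => match
  Position 3: ('b', 'a') => mismatch, stop
LCP = "fmm" (length 3)

3


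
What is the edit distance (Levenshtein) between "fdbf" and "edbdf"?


Computing edit distance: "fdbf" -> "edbdf"
DP table:
           e    d    b    d    f
      0    1    2    3    4    5
  f   1    1    2    3    4    4
  d   2    2    1    2    3    4
  b   3    3    2    1    2    3
  f   4    4    3    2    2    2
Edit distance = dp[4][5] = 2

2


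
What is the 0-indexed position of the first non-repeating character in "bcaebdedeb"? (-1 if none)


Input: bcaebdedeb
Character frequencies:
  'a': 1
  'b': 3
  'c': 1
  'd': 2
  'e': 3
Scanning left to right for freq == 1:
  Position 0 ('b'): freq=3, skip
  Position 1 ('c'): unique! => answer = 1

1


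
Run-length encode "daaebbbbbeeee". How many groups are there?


Input: daaebbbbbeeee
Scanning for consecutive runs:
  Group 1: 'd' x 1 (positions 0-0)
  Group 2: 'a' x 2 (positions 1-2)
  Group 3: 'e' x 1 (positions 3-3)
  Group 4: 'b' x 5 (positions 4-8)
  Group 5: 'e' x 4 (positions 9-12)
Total groups: 5

5


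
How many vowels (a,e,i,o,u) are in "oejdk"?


Input: oejdk
Checking each character:
  'o' at position 0: vowel (running total: 1)
  'e' at position 1: vowel (running total: 2)
  'j' at position 2: consonant
  'd' at position 3: consonant
  'k' at position 4: consonant
Total vowels: 2

2


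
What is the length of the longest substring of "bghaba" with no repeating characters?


Input: "bghaba"
Sliding window (track last position of each char):
  Position 0 ('b'): window [0,0] length 1 -- new best
  Position 1 ('g'): window [0,1] length 2 -- new best
  Position 2 ('h'): window [0,2] length 3 -- new best
  Position 3 ('a'): window [0,3] length 4 -- new best
  Position 4 ('b'): repeat (last at 0), move window start to 1
  Position 4 ('b'): window [1,4] length 4
  Position 5 ('a'): repeat (last at 3), move window start to 4
  Position 5 ('a'): window [4,5] length 2
Longest substring with no repeats: "bgha" with length 4

4


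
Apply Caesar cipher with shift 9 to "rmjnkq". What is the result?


Caesar cipher: shift "rmjnkq" by 9
  'r' (pos 17) + 9 = pos 0 = 'a'
  'm' (pos 12) + 9 = pos 21 = 'v'
  'j' (pos 9) + 9 = pos 18 = 's'
  'n' (pos 13) + 9 = pos 22 = 'w'
  'k' (pos 10) + 9 = pos 19 = 't'
  'q' (pos 16) + 9 = pos 25 = 'z'
Result: avswtz

avswtz


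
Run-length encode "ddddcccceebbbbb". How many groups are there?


Input: ddddcccceebbbbb
Scanning for consecutive runs:
  Group 1: 'd' x 4 (positions 0-3)
  Group 2: 'c' x 4 (positions 4-7)
  Group 3: 'e' x 2 (positions 8-9)
  Group 4: 'b' x 5 (positions 10-14)
Total groups: 4

4


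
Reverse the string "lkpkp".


Input: lkpkp
Reading characters right to left:
  Position 4: 'p'
  Position 3: 'k'
  Position 2: 'p'
  Position 1: 'k'
  Position 0: 'l'
Reversed: pkpkl

pkpkl


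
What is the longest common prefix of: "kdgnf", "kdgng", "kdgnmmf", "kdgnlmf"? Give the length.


Words: kdgnf, kdgng, kdgnmmf, kdgnlmf
  Position 0: all 'k' => match
  Position 1: all 'd' => match
  Position 2: all 'g' => match
  Position 3: all 'n' => match
  Position 4: ('f', 'g', 'm', 'l') => mismatch, stop
LCP = "kdgn" (length 4)

4


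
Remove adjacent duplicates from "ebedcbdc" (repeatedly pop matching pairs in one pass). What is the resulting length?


Input: ebedcbdc
Stack-based adjacent duplicate removal:
  Read 'e': push. Stack: e
  Read 'b': push. Stack: eb
  Read 'e': push. Stack: ebe
  Read 'd': push. Stack: ebed
  Read 'c': push. Stack: ebedc
  Read 'b': push. Stack: ebedcb
  Read 'd': push. Stack: ebedcbd
  Read 'c': push. Stack: ebedcbdc
Final stack: "ebedcbdc" (length 8)

8


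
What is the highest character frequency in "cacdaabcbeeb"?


Input: cacdaabcbeeb
Character counts:
  'a': 3
  'b': 3
  'c': 3
  'd': 1
  'e': 2
Maximum frequency: 3

3


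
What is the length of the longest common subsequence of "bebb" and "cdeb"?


LCS of "bebb" and "cdeb"
DP table:
           c    d    e    b
      0    0    0    0    0
  b   0    0    0    0    1
  e   0    0    0    1    1
  b   0    0    0    1    2
  b   0    0    0    1    2
LCS length = dp[4][4] = 2

2


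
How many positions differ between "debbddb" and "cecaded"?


Comparing "debbddb" and "cecaded" position by position:
  Position 0: 'd' vs 'c' => DIFFER
  Position 1: 'e' vs 'e' => same
  Position 2: 'b' vs 'c' => DIFFER
  Position 3: 'b' vs 'a' => DIFFER
  Position 4: 'd' vs 'd' => same
  Position 5: 'd' vs 'e' => DIFFER
  Position 6: 'b' vs 'd' => DIFFER
Positions that differ: 5

5


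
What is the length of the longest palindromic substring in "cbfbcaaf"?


Input: "cbfbcaaf"
Checking substrings for palindromes:
  [0:5] "cbfbc" (len 5) => palindrome
  [1:4] "bfb" (len 3) => palindrome
  [5:7] "aa" (len 2) => palindrome
Longest palindromic substring: "cbfbc" with length 5

5


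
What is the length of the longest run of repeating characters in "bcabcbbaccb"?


Input: "bcabcbbaccb"
Scanning for longest run:
  Position 1 ('c'): new char, reset run to 1
  Position 2 ('a'): new char, reset run to 1
  Position 3 ('b'): new char, reset run to 1
  Position 4 ('c'): new char, reset run to 1
  Position 5 ('b'): new char, reset run to 1
  Position 6 ('b'): continues run of 'b', length=2
  Position 7 ('a'): new char, reset run to 1
  Position 8 ('c'): new char, reset run to 1
  Position 9 ('c'): continues run of 'c', length=2
  Position 10 ('b'): new char, reset run to 1
Longest run: 'b' with length 2

2


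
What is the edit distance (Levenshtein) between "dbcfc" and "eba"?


Computing edit distance: "dbcfc" -> "eba"
DP table:
           e    b    a
      0    1    2    3
  d   1    1    2    3
  b   2    2    1    2
  c   3    3    2    2
  f   4    4    3    3
  c   5    5    4    4
Edit distance = dp[5][3] = 4

4


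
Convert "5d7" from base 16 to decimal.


Input: "5d7" in base 16
Positional expansion:
  Digit '5' (value 5) x 16^2 = 1280
  Digit 'd' (value 13) x 16^1 = 208
  Digit '7' (value 7) x 16^0 = 7
Sum = 1495

1495


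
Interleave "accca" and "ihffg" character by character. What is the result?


Interleaving "accca" and "ihffg":
  Position 0: 'a' from first, 'i' from second => "ai"
  Position 1: 'c' from first, 'h' from second => "ch"
  Position 2: 'c' from first, 'f' from second => "cf"
  Position 3: 'c' from first, 'f' from second => "cf"
  Position 4: 'a' from first, 'g' from second => "ag"
Result: aichcfcfag

aichcfcfag


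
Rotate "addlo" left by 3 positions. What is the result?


Input: "addlo", rotate left by 3
First 3 characters: "add"
Remaining characters: "lo"
Concatenate remaining + first: "lo" + "add" = "loadd"

loadd


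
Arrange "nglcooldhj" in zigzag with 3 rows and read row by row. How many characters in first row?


Zigzag "nglcooldhj" into 3 rows:
Placing characters:
  'n' => row 0
  'g' => row 1
  'l' => row 2
  'c' => row 1
  'o' => row 0
  'o' => row 1
  'l' => row 2
  'd' => row 1
  'h' => row 0
  'j' => row 1
Rows:
  Row 0: "noh"
  Row 1: "gcodj"
  Row 2: "ll"
First row length: 3

3


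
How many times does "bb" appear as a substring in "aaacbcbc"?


Searching for "bb" in "aaacbcbc"
Scanning each position:
  Position 0: "aa" => no
  Position 1: "aa" => no
  Position 2: "ac" => no
  Position 3: "cb" => no
  Position 4: "bc" => no
  Position 5: "cb" => no
  Position 6: "bc" => no
Total occurrences: 0

0


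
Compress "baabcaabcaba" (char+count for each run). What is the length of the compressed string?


Input: baabcaabcaba
Runs:
  'b' x 1 => "b1"
  'a' x 2 => "a2"
  'b' x 1 => "b1"
  'c' x 1 => "c1"
  'a' x 2 => "a2"
  'b' x 1 => "b1"
  'c' x 1 => "c1"
  'a' x 1 => "a1"
  'b' x 1 => "b1"
  'a' x 1 => "a1"
Compressed: "b1a2b1c1a2b1c1a1b1a1"
Compressed length: 20

20


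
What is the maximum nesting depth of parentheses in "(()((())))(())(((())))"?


Input: "(()((())))(())(((())))"
Tracking depth:
  Position 0 '(': depth becomes 1
  Position 1 '(': depth becomes 2
  Position 2 ')': depth becomes 1
  Position 3 '(': depth becomes 2
  Position 4 '(': depth becomes 3
  Position 5 '(': depth becomes 4
  Position 6 ')': depth becomes 3
  Position 7 ')': depth becomes 2
  Position 8 ')': depth becomes 1
  Position 9 ')': depth becomes 0
  Position 10 '(': depth becomes 1
  Position 11 '(': depth becomes 2
  Position 12 ')': depth becomes 1
  Position 13 ')': depth becomes 0
  Position 14 '(': depth becomes 1
  Position 15 '(': depth becomes 2
  Position 16 '(': depth becomes 3
  Position 17 '(': depth becomes 4
  Position 18 ')': depth becomes 3
  Position 19 ')': depth becomes 2
  Position 20 ')': depth becomes 1
  Position 21 ')': depth becomes 0
Maximum depth reached: 4

4


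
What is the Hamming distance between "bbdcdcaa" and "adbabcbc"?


Comparing "bbdcdcaa" and "adbabcbc" position by position:
  Position 0: 'b' vs 'a' => differ
  Position 1: 'b' vs 'd' => differ
  Position 2: 'd' vs 'b' => differ
  Position 3: 'c' vs 'a' => differ
  Position 4: 'd' vs 'b' => differ
  Position 5: 'c' vs 'c' => same
  Position 6: 'a' vs 'b' => differ
  Position 7: 'a' vs 'c' => differ
Total differences (Hamming distance): 7

7


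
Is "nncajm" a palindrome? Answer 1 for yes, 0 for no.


Input: nncajm
Reversed: mjacnn
  Compare pos 0 ('n') with pos 5 ('m'): MISMATCH
  Compare pos 1 ('n') with pos 4 ('j'): MISMATCH
  Compare pos 2 ('c') with pos 3 ('a'): MISMATCH
Result: not a palindrome

0


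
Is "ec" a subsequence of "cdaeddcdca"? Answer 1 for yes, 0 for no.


Check if "ec" is a subsequence of "cdaeddcdca"
Greedy scan:
  Position 0 ('c'): no match needed
  Position 1 ('d'): no match needed
  Position 2 ('a'): no match needed
  Position 3 ('e'): matches sub[0] = 'e'
  Position 4 ('d'): no match needed
  Position 5 ('d'): no match needed
  Position 6 ('c'): matches sub[1] = 'c'
  Position 7 ('d'): no match needed
  Position 8 ('c'): no match needed
  Position 9 ('a'): no match needed
All 2 characters matched => is a subsequence

1


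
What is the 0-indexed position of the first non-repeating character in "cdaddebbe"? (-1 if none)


Input: cdaddebbe
Character frequencies:
  'a': 1
  'b': 2
  'c': 1
  'd': 3
  'e': 2
Scanning left to right for freq == 1:
  Position 0 ('c'): unique! => answer = 0

0


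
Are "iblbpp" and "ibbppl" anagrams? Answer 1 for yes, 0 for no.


Strings: "iblbpp", "ibbppl"
Sorted first:  bbilpp
Sorted second: bbilpp
Sorted forms match => anagrams

1


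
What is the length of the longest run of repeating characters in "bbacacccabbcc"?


Input: "bbacacccabbcc"
Scanning for longest run:
  Position 1 ('b'): continues run of 'b', length=2
  Position 2 ('a'): new char, reset run to 1
  Position 3 ('c'): new char, reset run to 1
  Position 4 ('a'): new char, reset run to 1
  Position 5 ('c'): new char, reset run to 1
  Position 6 ('c'): continues run of 'c', length=2
  Position 7 ('c'): continues run of 'c', length=3
  Position 8 ('a'): new char, reset run to 1
  Position 9 ('b'): new char, reset run to 1
  Position 10 ('b'): continues run of 'b', length=2
  Position 11 ('c'): new char, reset run to 1
  Position 12 ('c'): continues run of 'c', length=2
Longest run: 'c' with length 3

3


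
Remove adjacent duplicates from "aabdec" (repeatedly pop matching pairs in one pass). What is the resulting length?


Input: aabdec
Stack-based adjacent duplicate removal:
  Read 'a': push. Stack: a
  Read 'a': matches stack top 'a' => pop. Stack: (empty)
  Read 'b': push. Stack: b
  Read 'd': push. Stack: bd
  Read 'e': push. Stack: bde
  Read 'c': push. Stack: bdec
Final stack: "bdec" (length 4)

4


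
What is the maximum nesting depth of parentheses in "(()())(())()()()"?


Input: "(()())(())()()()"
Tracking depth:
  Position 0 '(': depth becomes 1
  Position 1 '(': depth becomes 2
  Position 2 ')': depth becomes 1
  Position 3 '(': depth becomes 2
  Position 4 ')': depth becomes 1
  Position 5 ')': depth becomes 0
  Position 6 '(': depth becomes 1
  Position 7 '(': depth becomes 2
  Position 8 ')': depth becomes 1
  Position 9 ')': depth becomes 0
  Position 10 '(': depth becomes 1
  Position 11 ')': depth becomes 0
  Position 12 '(': depth becomes 1
  Position 13 ')': depth becomes 0
  Position 14 '(': depth becomes 1
  Position 15 ')': depth becomes 0
Maximum depth reached: 2

2


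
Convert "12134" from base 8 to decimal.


Input: "12134" in base 8
Positional expansion:
  Digit '1' (value 1) x 8^4 = 4096
  Digit '2' (value 2) x 8^3 = 1024
  Digit '1' (value 1) x 8^2 = 64
  Digit '3' (value 3) x 8^1 = 24
  Digit '4' (value 4) x 8^0 = 4
Sum = 5212

5212


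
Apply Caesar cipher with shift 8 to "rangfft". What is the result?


Caesar cipher: shift "rangfft" by 8
  'r' (pos 17) + 8 = pos 25 = 'z'
  'a' (pos 0) + 8 = pos 8 = 'i'
  'n' (pos 13) + 8 = pos 21 = 'v'
  'g' (pos 6) + 8 = pos 14 = 'o'
  'f' (pos 5) + 8 = pos 13 = 'n'
  'f' (pos 5) + 8 = pos 13 = 'n'
  't' (pos 19) + 8 = pos 1 = 'b'
Result: zivonnb

zivonnb


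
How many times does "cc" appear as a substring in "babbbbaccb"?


Searching for "cc" in "babbbbaccb"
Scanning each position:
  Position 0: "ba" => no
  Position 1: "ab" => no
  Position 2: "bb" => no
  Position 3: "bb" => no
  Position 4: "bb" => no
  Position 5: "ba" => no
  Position 6: "ac" => no
  Position 7: "cc" => MATCH
  Position 8: "cb" => no
Total occurrences: 1

1


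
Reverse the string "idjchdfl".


Input: idjchdfl
Reading characters right to left:
  Position 7: 'l'
  Position 6: 'f'
  Position 5: 'd'
  Position 4: 'h'
  Position 3: 'c'
  Position 2: 'j'
  Position 1: 'd'
  Position 0: 'i'
Reversed: lfdhcjdi

lfdhcjdi


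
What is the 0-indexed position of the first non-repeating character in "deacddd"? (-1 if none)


Input: deacddd
Character frequencies:
  'a': 1
  'c': 1
  'd': 4
  'e': 1
Scanning left to right for freq == 1:
  Position 0 ('d'): freq=4, skip
  Position 1 ('e'): unique! => answer = 1

1


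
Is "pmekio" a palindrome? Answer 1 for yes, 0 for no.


Input: pmekio
Reversed: oikemp
  Compare pos 0 ('p') with pos 5 ('o'): MISMATCH
  Compare pos 1 ('m') with pos 4 ('i'): MISMATCH
  Compare pos 2 ('e') with pos 3 ('k'): MISMATCH
Result: not a palindrome

0


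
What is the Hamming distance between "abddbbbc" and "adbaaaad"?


Comparing "abddbbbc" and "adbaaaad" position by position:
  Position 0: 'a' vs 'a' => same
  Position 1: 'b' vs 'd' => differ
  Position 2: 'd' vs 'b' => differ
  Position 3: 'd' vs 'a' => differ
  Position 4: 'b' vs 'a' => differ
  Position 5: 'b' vs 'a' => differ
  Position 6: 'b' vs 'a' => differ
  Position 7: 'c' vs 'd' => differ
Total differences (Hamming distance): 7

7


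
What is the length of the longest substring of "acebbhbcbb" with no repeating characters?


Input: "acebbhbcbb"
Sliding window (track last position of each char):
  Position 0 ('a'): window [0,0] length 1 -- new best
  Position 1 ('c'): window [0,1] length 2 -- new best
  Position 2 ('e'): window [0,2] length 3 -- new best
  Position 3 ('b'): window [0,3] length 4 -- new best
  Position 4 ('b'): repeat (last at 3), move window start to 4
  Position 4 ('b'): window [4,4] length 1
  Position 5 ('h'): window [4,5] length 2
  Position 6 ('b'): repeat (last at 4), move window start to 5
  Position 6 ('b'): window [5,6] length 2
  Position 7 ('c'): window [5,7] length 3
  Position 8 ('b'): repeat (last at 6), move window start to 7
  Position 8 ('b'): window [7,8] length 2
  Position 9 ('b'): repeat (last at 8), move window start to 9
  Position 9 ('b'): window [9,9] length 1
Longest substring with no repeats: "aceb" with length 4

4


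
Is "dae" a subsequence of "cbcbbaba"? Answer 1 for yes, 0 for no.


Check if "dae" is a subsequence of "cbcbbaba"
Greedy scan:
  Position 0 ('c'): no match needed
  Position 1 ('b'): no match needed
  Position 2 ('c'): no match needed
  Position 3 ('b'): no match needed
  Position 4 ('b'): no match needed
  Position 5 ('a'): no match needed
  Position 6 ('b'): no match needed
  Position 7 ('a'): no match needed
Only matched 0/3 characters => not a subsequence

0


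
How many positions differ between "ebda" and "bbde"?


Comparing "ebda" and "bbde" position by position:
  Position 0: 'e' vs 'b' => DIFFER
  Position 1: 'b' vs 'b' => same
  Position 2: 'd' vs 'd' => same
  Position 3: 'a' vs 'e' => DIFFER
Positions that differ: 2

2


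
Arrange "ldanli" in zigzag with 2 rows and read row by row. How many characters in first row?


Zigzag "ldanli" into 2 rows:
Placing characters:
  'l' => row 0
  'd' => row 1
  'a' => row 0
  'n' => row 1
  'l' => row 0
  'i' => row 1
Rows:
  Row 0: "lal"
  Row 1: "dni"
First row length: 3

3


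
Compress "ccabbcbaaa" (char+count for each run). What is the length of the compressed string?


Input: ccabbcbaaa
Runs:
  'c' x 2 => "c2"
  'a' x 1 => "a1"
  'b' x 2 => "b2"
  'c' x 1 => "c1"
  'b' x 1 => "b1"
  'a' x 3 => "a3"
Compressed: "c2a1b2c1b1a3"
Compressed length: 12

12


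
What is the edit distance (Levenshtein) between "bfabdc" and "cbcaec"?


Computing edit distance: "bfabdc" -> "cbcaec"
DP table:
           c    b    c    a    e    c
      0    1    2    3    4    5    6
  b   1    1    1    2    3    4    5
  f   2    2    2    2    3    4    5
  a   3    3    3    3    2    3    4
  b   4    4    3    4    3    3    4
  d   5    5    4    4    4    4    4
  c   6    5    5    4    5    5    4
Edit distance = dp[6][6] = 4

4


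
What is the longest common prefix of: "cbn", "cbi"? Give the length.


Words: cbn, cbi
  Position 0: all 'c' => match
  Position 1: all 'b' => match
  Position 2: ('n', 'i') => mismatch, stop
LCP = "cb" (length 2)

2


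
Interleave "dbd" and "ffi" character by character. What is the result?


Interleaving "dbd" and "ffi":
  Position 0: 'd' from first, 'f' from second => "df"
  Position 1: 'b' from first, 'f' from second => "bf"
  Position 2: 'd' from first, 'i' from second => "di"
Result: dfbfdi

dfbfdi


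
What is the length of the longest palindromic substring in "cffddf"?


Input: "cffddf"
Checking substrings for palindromes:
  [2:6] "fddf" (len 4) => palindrome
  [1:3] "ff" (len 2) => palindrome
  [3:5] "dd" (len 2) => palindrome
Longest palindromic substring: "fddf" with length 4

4


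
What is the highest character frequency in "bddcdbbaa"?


Input: bddcdbbaa
Character counts:
  'a': 2
  'b': 3
  'c': 1
  'd': 3
Maximum frequency: 3

3


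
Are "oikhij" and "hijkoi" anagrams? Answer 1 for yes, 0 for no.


Strings: "oikhij", "hijkoi"
Sorted first:  hiijko
Sorted second: hiijko
Sorted forms match => anagrams

1


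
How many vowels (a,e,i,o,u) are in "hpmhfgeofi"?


Input: hpmhfgeofi
Checking each character:
  'h' at position 0: consonant
  'p' at position 1: consonant
  'm' at position 2: consonant
  'h' at position 3: consonant
  'f' at position 4: consonant
  'g' at position 5: consonant
  'e' at position 6: vowel (running total: 1)
  'o' at position 7: vowel (running total: 2)
  'f' at position 8: consonant
  'i' at position 9: vowel (running total: 3)
Total vowels: 3

3


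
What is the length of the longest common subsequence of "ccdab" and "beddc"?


LCS of "ccdab" and "beddc"
DP table:
           b    e    d    d    c
      0    0    0    0    0    0
  c   0    0    0    0    0    1
  c   0    0    0    0    0    1
  d   0    0    0    1    1    1
  a   0    0    0    1    1    1
  b   0    1    1    1    1    1
LCS length = dp[5][5] = 1

1


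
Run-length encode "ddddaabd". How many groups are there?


Input: ddddaabd
Scanning for consecutive runs:
  Group 1: 'd' x 4 (positions 0-3)
  Group 2: 'a' x 2 (positions 4-5)
  Group 3: 'b' x 1 (positions 6-6)
  Group 4: 'd' x 1 (positions 7-7)
Total groups: 4

4


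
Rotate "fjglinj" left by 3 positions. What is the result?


Input: "fjglinj", rotate left by 3
First 3 characters: "fjg"
Remaining characters: "linj"
Concatenate remaining + first: "linj" + "fjg" = "linjfjg"

linjfjg


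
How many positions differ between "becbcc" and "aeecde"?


Comparing "becbcc" and "aeecde" position by position:
  Position 0: 'b' vs 'a' => DIFFER
  Position 1: 'e' vs 'e' => same
  Position 2: 'c' vs 'e' => DIFFER
  Position 3: 'b' vs 'c' => DIFFER
  Position 4: 'c' vs 'd' => DIFFER
  Position 5: 'c' vs 'e' => DIFFER
Positions that differ: 5

5


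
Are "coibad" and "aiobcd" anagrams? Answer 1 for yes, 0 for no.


Strings: "coibad", "aiobcd"
Sorted first:  abcdio
Sorted second: abcdio
Sorted forms match => anagrams

1


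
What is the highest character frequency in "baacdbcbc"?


Input: baacdbcbc
Character counts:
  'a': 2
  'b': 3
  'c': 3
  'd': 1
Maximum frequency: 3

3


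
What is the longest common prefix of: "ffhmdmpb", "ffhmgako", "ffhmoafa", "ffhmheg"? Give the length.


Words: ffhmdmpb, ffhmgako, ffhmoafa, ffhmheg
  Position 0: all 'f' => match
  Position 1: all 'f' => match
  Position 2: all 'h' => match
  Position 3: all 'm' => match
  Position 4: ('d', 'g', 'o', 'h') => mismatch, stop
LCP = "ffhm" (length 4)

4


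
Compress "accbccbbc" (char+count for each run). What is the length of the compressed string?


Input: accbccbbc
Runs:
  'a' x 1 => "a1"
  'c' x 2 => "c2"
  'b' x 1 => "b1"
  'c' x 2 => "c2"
  'b' x 2 => "b2"
  'c' x 1 => "c1"
Compressed: "a1c2b1c2b2c1"
Compressed length: 12

12


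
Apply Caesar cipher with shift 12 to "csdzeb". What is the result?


Caesar cipher: shift "csdzeb" by 12
  'c' (pos 2) + 12 = pos 14 = 'o'
  's' (pos 18) + 12 = pos 4 = 'e'
  'd' (pos 3) + 12 = pos 15 = 'p'
  'z' (pos 25) + 12 = pos 11 = 'l'
  'e' (pos 4) + 12 = pos 16 = 'q'
  'b' (pos 1) + 12 = pos 13 = 'n'
Result: oeplqn

oeplqn
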